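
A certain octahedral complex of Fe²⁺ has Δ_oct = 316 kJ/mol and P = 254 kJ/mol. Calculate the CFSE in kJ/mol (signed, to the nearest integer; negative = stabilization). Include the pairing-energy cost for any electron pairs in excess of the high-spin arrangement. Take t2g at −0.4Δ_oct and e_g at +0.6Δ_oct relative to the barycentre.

Fe²⁺: group 8, so d-count = 8 − 2 = 6.
Δ_oct > P, so pairing is preferred: the ground state is low-spin.
Filling d⁶ accordingly: t2g^6 e_g^0.
Orbital CFSE = -2.4Δ_oct = -2.4 × 316 = -758 kJ/mol.
Excess pairs vs high-spin: 3 − 1 = 2; pairing cost = +508 kJ/mol.
Net CFSE = -758 + 508 = -250 kJ/mol.

-250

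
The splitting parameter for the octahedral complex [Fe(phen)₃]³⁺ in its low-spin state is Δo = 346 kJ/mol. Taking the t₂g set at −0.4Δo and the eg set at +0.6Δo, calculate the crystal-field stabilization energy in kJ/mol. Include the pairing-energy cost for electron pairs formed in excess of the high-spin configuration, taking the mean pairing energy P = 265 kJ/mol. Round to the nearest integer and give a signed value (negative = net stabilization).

-162

phen is neutral, so the +3 overall charge sits on Fe: oxidation state +3.
Fe sits in group 8; removing 3 electrons leaves Fe³⁺ with 8 − 3 = 5 d electrons.
Configuration: t₂g⁵ eg⁰.
CFSE(orbital) = 5×(-0.4Δo) + 0×(0.6Δo) = -2.0Δo; with Δo = 346 kJ/mol that is -692 kJ/mol.
High-spin d⁵ would be t₂g³ eg² with 0 pairs; low-spin has 2, so 2 excess pairs cost +2P = +530 kJ/mol.
Combining: -692 + 530 = -162 kJ/mol.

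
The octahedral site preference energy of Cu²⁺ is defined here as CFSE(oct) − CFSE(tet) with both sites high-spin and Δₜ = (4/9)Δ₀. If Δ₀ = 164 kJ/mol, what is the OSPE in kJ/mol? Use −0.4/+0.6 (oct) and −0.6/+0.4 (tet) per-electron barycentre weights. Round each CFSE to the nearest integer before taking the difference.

Cu²⁺: group 11, so d-count = 11 − 2 = 9.
In an octahedral site d⁹ (HS) is t2g^6 e_g^3, giving CFSE(oct) = -0.6Δ₀ = -98 kJ/mol.
In a tetrahedral site the filling is e^4 t2^5: CFSE(tet) = -0.4Δₜ = -0.4 × (4/9)(164) = -29 kJ/mol.
OSPE = -98 − (-29) = -69 kJ/mol.

-69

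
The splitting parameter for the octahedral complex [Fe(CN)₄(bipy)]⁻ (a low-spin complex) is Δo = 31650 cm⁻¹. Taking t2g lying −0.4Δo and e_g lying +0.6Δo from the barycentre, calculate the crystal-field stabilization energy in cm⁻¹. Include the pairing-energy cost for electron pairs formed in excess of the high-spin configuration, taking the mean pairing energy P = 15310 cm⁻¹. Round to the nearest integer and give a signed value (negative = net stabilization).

Ligand charges: 4×(-1) from CN⁻ and 1×(+0) from bipy sum to -4; with overall charge -1, Fe is +3.
Fe is in group 8, so Fe³⁺ is d⁵ (8 − 3 = 5).
Electron filling gives t2g^5 e_g^0.
CFSE(orbital) = 5×(-0.4Δo) + 0×(0.6Δo) = -2.0Δo; with Δo = 31650 cm⁻¹ that is -63300 cm⁻¹.
Pairing penalty: 2 pairs vs 0 in the high-spin reference → 2 extra × P = 30620 cm⁻¹.
Net CFSE = -63300 + 30620 = -32680 cm⁻¹.

-32680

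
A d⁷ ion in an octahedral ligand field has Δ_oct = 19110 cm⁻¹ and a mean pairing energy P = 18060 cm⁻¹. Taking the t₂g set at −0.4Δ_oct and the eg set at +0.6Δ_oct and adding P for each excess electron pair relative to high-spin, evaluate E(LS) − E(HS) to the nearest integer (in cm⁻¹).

-1050

High-spin d⁷ fills as t₂g⁵ eg² with CFSE 5(−0.4) + 2(+0.6) = -0.8Δ_oct = -15288 cm⁻¹.
For low-spin the configuration is t₂g⁶ eg¹: orbital energy -1.8 × 19110 = -34398 cm⁻¹, and 1 additional pair relative to high-spin adds 18060 cm⁻¹, giving -16338 cm⁻¹.
The difference is -16338 − (-15288) = -1050 cm⁻¹, so low-spin lies lower.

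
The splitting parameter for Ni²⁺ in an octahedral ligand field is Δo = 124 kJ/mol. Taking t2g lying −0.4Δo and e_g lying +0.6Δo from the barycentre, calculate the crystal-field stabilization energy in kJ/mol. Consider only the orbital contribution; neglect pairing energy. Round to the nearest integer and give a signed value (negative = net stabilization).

Ni²⁺: group 10, so d-count = 10 − 2 = 8.
For octahedral d⁸ the high- and low-spin configurations coincide.
The d⁸ electrons fill as t2g^6 e_g^2.
CFSE(orbital) = 6×(-0.4Δo) + 2×(0.6Δo) = -1.2Δo; with Δo = 124 kJ/mol that is -149 kJ/mol.

-149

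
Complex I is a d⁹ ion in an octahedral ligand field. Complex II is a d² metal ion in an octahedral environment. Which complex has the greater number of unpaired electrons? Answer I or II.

I: For octahedral d⁹ the high- and low-spin configurations coincide; t₂g⁶ eg³ → 1 unpaired.
II: For octahedral d² the high- and low-spin configurations coincide; t2g^2 e_g^0 → 2 unpaired.
So II has more unpaired electrons.

II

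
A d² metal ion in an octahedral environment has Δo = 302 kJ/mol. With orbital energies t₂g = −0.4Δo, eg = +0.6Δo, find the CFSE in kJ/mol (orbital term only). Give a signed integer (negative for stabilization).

-242

For octahedral d² the high- and low-spin configurations coincide.
Electron filling gives t₂g² eg⁰.
The orbital stabilization is -0.8Δo = -0.8 × 302 = -242 kJ/mol.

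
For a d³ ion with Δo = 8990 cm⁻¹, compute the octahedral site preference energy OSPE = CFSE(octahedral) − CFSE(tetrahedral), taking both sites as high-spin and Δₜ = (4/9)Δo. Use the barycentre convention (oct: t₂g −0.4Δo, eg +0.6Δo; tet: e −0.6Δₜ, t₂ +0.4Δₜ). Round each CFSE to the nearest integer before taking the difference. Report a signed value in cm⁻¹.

-7592

In an octahedral site d³ (HS) is t2g^3 e_g^0, giving CFSE(oct) = -1.2Δo = -10788 cm⁻¹.
Tetrahedral e^2 t2^1 gives -0.8Δₜ = -0.8 × (4/9) × 8990 = -3196 cm⁻¹.
OSPE = -10788 − (-3196) = -7592 cm⁻¹.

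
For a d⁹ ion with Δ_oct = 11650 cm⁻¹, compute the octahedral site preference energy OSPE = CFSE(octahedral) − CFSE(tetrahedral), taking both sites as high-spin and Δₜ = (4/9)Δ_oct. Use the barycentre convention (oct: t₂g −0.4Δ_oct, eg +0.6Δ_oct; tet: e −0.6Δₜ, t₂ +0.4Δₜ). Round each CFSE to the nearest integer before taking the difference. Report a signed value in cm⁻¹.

Octahedral (high-spin): t₂g⁶ eg³, CFSE = 6(−0.4) + 3(+0.6) = -0.6Δ_oct = -0.6 × 11650 = -6990 cm⁻¹.
Tetrahedral: e⁴ t₂⁵, CFSE = 4(−0.6) + 5(+0.4) = -0.4Δₜ = -0.4 × (4/9) × 11650 = -2071 cm⁻¹.
OSPE = -6990 − (-2071) = -4919 cm⁻¹.

-4919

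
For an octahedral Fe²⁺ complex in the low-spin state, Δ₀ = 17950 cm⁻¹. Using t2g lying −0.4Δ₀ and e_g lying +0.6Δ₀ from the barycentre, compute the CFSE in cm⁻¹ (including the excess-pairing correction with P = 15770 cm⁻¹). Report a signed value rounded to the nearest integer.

-11540

Fe is in group 8, so Fe²⁺ is d⁶ (8 − 2 = 6).
The d⁶ electrons fill as t2g^6 e_g^0.
CFSE(orbital) = 6×(-0.4Δ₀) + 0×(0.6Δ₀) = -2.4Δ₀; with Δ₀ = 17950 cm⁻¹ that is -43080 cm⁻¹.
High-spin d⁶ would be t2g^4 e_g^2 with 1 pair; low-spin has 3, so 2 excess pairs cost +2P = +31540 cm⁻¹.
Net CFSE = -43080 + 31540 = -11540 cm⁻¹.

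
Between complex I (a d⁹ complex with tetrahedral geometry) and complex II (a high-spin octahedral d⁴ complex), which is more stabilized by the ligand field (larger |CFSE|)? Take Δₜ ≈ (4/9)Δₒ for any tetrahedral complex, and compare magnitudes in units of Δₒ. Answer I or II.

I: Tetrahedral splitting is small, so the complex is high-spin; e^4 t2^5, CFSE = -0.4Δₜ ≈ -0.18Δₒ.
II: t₂g³ eg¹, CFSE = -0.6Δₒ.
So II has the larger |CFSE|.

II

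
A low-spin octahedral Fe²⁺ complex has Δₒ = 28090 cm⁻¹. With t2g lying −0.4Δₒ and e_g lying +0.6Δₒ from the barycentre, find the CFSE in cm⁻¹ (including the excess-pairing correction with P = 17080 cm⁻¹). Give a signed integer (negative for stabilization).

Group 8 minus oxidation state +2 gives a d⁶ configuration for Fe²⁺.
Electron filling gives t2g^6 e_g^0.
The orbital stabilization is -2.4Δₒ = -2.4 × 28090 = -67416 cm⁻¹.
Relative to high-spin t2g^4 e_g^2 (1 paired), the low-spin configuration has 2 additional pairs, contributing +2 × 17080 = +34160 cm⁻¹.
Combining: -67416 + 34160 = -33256 cm⁻¹.

-33256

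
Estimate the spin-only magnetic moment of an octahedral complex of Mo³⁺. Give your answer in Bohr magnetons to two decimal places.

3.87 Bohr magnetons

Mo³⁺: group 6, so d-count = 6 − 3 = 3.
Configuration: t₂g³ eg⁰ → 3 unpaired electrons.
μ(spin-only) = √[3(3+2)] = √15 ≈ 3.87 Bohr magnetons.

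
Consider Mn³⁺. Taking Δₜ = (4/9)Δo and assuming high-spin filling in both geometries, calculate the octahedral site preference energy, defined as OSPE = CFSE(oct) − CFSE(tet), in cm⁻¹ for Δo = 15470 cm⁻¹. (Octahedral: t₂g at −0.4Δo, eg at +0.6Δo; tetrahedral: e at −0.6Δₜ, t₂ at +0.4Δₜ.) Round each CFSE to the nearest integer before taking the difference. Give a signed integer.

Mn is in group 7, so Mn³⁺ is d⁴ (7 − 3 = 4).
Octahedral (high-spin): t₂g³ eg¹, CFSE = 3(−0.4) + 1(+0.6) = -0.6Δo = -0.6 × 15470 = -9282 cm⁻¹.
Tetrahedral: e² t₂², CFSE = 2(−0.6) + 2(+0.4) = -0.4Δₜ = -0.4 × (4/9) × 15470 = -2750 cm⁻¹.
OSPE = CFSE(oct) − CFSE(tet) = -9282 − (-2750) = -6532 cm⁻¹.

-6532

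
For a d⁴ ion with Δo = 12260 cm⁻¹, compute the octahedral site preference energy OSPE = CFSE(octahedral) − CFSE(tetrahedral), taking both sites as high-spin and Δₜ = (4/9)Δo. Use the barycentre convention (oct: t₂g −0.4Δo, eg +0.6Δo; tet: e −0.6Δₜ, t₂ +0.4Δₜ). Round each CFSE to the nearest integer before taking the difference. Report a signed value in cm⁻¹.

Octahedral (high-spin): t2g^3 e_g^1, CFSE = 3(−0.4) + 1(+0.6) = -0.6Δo = -0.6 × 12260 = -7356 cm⁻¹.
Tetrahedral: e^2 t2^2, CFSE = 2(−0.6) + 2(+0.4) = -0.4Δₜ = -0.4 × (4/9) × 12260 = -2180 cm⁻¹.
Subtracting, OSPE = -7356 − (-2180) = -5176 cm⁻¹.

-5176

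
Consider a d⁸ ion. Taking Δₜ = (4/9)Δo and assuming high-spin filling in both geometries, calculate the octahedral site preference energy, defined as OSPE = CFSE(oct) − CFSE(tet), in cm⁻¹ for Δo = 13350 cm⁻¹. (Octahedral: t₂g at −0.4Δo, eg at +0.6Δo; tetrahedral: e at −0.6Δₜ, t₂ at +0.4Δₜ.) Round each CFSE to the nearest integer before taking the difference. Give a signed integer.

-11273

Octahedral high-spin t₂g⁶ eg²: CFSE = -1.2 × 13350 = -16020 cm⁻¹.
In a tetrahedral site the filling is e⁴ t₂⁴: CFSE(tet) = -0.8Δₜ = -0.8 × (4/9)(13350) = -4747 cm⁻¹.
OSPE = -16020 − (-4747) = -11273 cm⁻¹.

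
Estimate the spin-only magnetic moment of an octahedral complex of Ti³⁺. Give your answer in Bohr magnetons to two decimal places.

1.73 Bohr magnetons

Ti sits in group 4; removing 3 electrons leaves Ti³⁺ with 4 − 3 = 1 d electrons.
Configuration: t2g^1 e_g^0 → 1 unpaired electron.
μ(spin-only) = √[1(1+2)] = √3 ≈ 1.73 Bohr magnetons.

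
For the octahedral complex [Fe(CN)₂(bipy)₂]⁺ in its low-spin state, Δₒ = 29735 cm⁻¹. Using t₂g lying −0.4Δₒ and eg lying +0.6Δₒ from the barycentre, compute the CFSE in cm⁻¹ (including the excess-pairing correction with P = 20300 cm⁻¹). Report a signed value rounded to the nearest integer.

-18870

Ligand charges: 2×(-1) from CN⁻ and 2×(+0) from bipy sum to -2; with overall charge +1, Fe is +3.
Group 8 minus oxidation state +3 gives a d⁵ configuration for Fe³⁺.
Configuration: t₂g⁵ eg⁰.
CFSE(orbital) = 5×(-0.4Δₒ) + 0×(0.6Δₒ) = -2.0Δₒ; with Δₒ = 29735 cm⁻¹ that is -59470 cm⁻¹.
Relative to high-spin t₂g³ eg² (0 paired), the low-spin configuration has 2 additional pairs, contributing +2 × 20300 = +40600 cm⁻¹.
Net CFSE = -59470 + 40600 = -18870 cm⁻¹.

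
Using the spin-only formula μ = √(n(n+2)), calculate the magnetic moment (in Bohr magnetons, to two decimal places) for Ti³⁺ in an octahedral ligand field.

1.73 Bohr magnetons

Ti sits in group 4; removing 3 electrons leaves Ti³⁺ with 4 − 3 = 1 d electrons.
Configuration: t₂g¹ eg⁰ → 1 unpaired electron.
μ(spin-only) = √[1(1+2)] = √3 ≈ 1.73 Bohr magnetons.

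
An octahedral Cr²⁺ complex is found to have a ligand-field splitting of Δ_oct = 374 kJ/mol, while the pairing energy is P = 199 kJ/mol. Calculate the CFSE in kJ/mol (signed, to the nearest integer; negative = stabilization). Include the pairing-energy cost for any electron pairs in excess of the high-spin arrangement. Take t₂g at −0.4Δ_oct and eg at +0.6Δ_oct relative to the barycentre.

-399

Cr sits in group 6; removing 2 electrons leaves Cr²⁺ with 6 − 2 = 4 d electrons.
With Δ_oct > P the complex is low-spin.
Configuration: t₂g⁴ eg⁰.
Orbital CFSE = -1.6Δ_oct = -1.6 × 374 = -598 kJ/mol.
Excess pairs vs high-spin: 1 − 0 = 1; pairing cost = +199 kJ/mol.
Net CFSE = -598 + 199 = -399 kJ/mol.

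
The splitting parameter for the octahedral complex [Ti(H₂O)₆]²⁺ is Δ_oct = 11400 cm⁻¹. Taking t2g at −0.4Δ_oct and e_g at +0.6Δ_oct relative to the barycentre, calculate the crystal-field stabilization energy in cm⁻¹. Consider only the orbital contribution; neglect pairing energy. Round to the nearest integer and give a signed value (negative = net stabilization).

H₂O is neutral, so the +2 overall charge sits on Ti: oxidation state +2.
Group 4 minus oxidation state +2 gives a d² configuration for Ti²⁺.
Electron filling gives t2g^2 e_g^0.
CFSE(orbital) = 2×(-0.4Δ_oct) + 0×(0.6Δ_oct) = -0.8Δ_oct; with Δ_oct = 11400 cm⁻¹ that is -9120 cm⁻¹.

-9120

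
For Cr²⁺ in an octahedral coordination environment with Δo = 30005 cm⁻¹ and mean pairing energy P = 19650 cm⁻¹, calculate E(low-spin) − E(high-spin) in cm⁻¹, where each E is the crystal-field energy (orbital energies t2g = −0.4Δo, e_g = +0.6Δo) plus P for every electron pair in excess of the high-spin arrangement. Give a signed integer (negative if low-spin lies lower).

-10355

Group 6 minus oxidation state +2 gives a d⁴ configuration for Cr²⁺.
High-spin: t2g^3 e_g^1, CFSE = -0.6Δo = -18003 cm⁻¹.
Low-spin: t2g^4 e_g^0, orbital CFSE = -1.6Δo = -48008 cm⁻¹; plus 1 excess pair × P = +19650 cm⁻¹; total -28358 cm⁻¹.
Thus E(LS) − E(HS) = -10355 cm⁻¹.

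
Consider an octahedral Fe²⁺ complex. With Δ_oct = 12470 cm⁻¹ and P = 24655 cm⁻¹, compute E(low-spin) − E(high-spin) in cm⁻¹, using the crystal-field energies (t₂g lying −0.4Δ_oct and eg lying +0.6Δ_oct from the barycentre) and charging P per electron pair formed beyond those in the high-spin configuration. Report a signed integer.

Group 8 minus oxidation state +2 gives a d⁶ configuration for Fe²⁺.
High-spin: t₂g⁴ eg², CFSE = -0.4Δ_oct = -4988 cm⁻¹.
For low-spin the configuration is t₂g⁶ eg⁰: orbital energy -2.4 × 12470 = -29928 cm⁻¹, and 2 additional pairs relative to high-spin add 49310 cm⁻¹, giving 19382 cm⁻¹.
The difference is 19382 − (-4988) = 24370 cm⁻¹, so high-spin lies lower.

24370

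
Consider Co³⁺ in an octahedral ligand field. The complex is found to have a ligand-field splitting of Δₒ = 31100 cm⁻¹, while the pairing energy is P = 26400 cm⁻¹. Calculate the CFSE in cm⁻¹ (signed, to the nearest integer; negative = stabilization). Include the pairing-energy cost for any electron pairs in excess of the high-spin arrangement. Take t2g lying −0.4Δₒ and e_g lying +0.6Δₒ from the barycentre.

Co sits in group 9; removing 3 electrons leaves Co³⁺ with 9 − 3 = 6 d electrons.
Δₒ > P, so pairing is preferred: the ground state is low-spin.
That gives t2g^6 e_g^0.
Orbital CFSE = -2.4Δₒ = -2.4 × 31100 = -74640 cm⁻¹.
Excess pairs vs high-spin: 3 − 1 = 2; pairing cost = +52800 cm⁻¹.
Net CFSE = -74640 + 52800 = -21840 cm⁻¹.

-21840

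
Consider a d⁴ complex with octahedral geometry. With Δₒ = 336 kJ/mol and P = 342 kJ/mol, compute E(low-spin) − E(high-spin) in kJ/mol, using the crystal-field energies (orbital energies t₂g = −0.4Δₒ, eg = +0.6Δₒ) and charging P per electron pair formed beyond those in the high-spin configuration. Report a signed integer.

6

High-spin d⁴ fills as t₂g³ eg¹ with CFSE 3(−0.4) + 1(+0.6) = -0.6Δₒ = -202 kJ/mol.
For low-spin the configuration is t₂g⁴ eg⁰: orbital energy -1.6 × 336 = -538 kJ/mol, and 1 additional pair relative to high-spin adds 342 kJ/mol, giving -196 kJ/mol.
Thus E(LS) − E(HS) = 6 kJ/mol.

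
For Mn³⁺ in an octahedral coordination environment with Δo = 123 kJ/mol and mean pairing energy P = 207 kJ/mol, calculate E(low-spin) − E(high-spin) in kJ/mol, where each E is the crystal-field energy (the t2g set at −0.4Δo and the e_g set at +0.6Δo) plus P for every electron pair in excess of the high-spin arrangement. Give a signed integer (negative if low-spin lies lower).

84

Mn³⁺: group 7, so d-count = 7 − 3 = 4.
High-spin: t2g^3 e_g^1, CFSE = -0.6Δo = -74 kJ/mol.
Low-spin: t2g^4 e_g^0, orbital CFSE = -1.6Δo = -197 kJ/mol; plus 1 excess pair × P = +207 kJ/mol; total 10 kJ/mol.
Thus E(LS) − E(HS) = 84 kJ/mol.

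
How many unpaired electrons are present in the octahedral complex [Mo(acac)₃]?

Each acac⁻ contributes -1; 3 × (-1) = -3. With overall charge +0, Mo is in the +3 oxidation state.
Group 6 minus oxidation state +3 gives a d³ configuration for Mo³⁺.
Configuration: t₂g³ eg⁰, giving 3 unpaired electrons.

3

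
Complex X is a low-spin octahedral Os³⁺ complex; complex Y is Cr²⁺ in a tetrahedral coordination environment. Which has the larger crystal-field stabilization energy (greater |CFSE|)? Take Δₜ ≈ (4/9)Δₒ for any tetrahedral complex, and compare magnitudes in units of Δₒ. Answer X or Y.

X

X: Os³⁺: group 8, so d-count = 8 − 3 = 5; t2g^5 e_g^0, CFSE = -2.0Δₒ.
Y: Cr²⁺: group 6, so d-count = 6 − 2 = 4; With tetrahedral geometry the complex is necessarily high-spin; e^2 t2^2, CFSE = -0.4Δₜ ≈ -0.18Δₒ.
So X has the larger |CFSE|.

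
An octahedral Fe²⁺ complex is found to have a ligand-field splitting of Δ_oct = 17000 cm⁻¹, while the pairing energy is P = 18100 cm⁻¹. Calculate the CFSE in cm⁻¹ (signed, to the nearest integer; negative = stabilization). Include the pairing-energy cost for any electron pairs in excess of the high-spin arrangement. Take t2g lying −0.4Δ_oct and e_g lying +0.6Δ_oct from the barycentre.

Fe sits in group 8; removing 2 electrons leaves Fe²⁺ with 8 − 2 = 6 d electrons.
With Δ_oct < P the complex is high-spin.
Configuration: t2g^4 e_g^2.
Orbital CFSE = -0.4Δ_oct = -0.4 × 17000 = -6800 cm⁻¹.
High-spin has no excess pairs, so no pairing correction applies.

-6800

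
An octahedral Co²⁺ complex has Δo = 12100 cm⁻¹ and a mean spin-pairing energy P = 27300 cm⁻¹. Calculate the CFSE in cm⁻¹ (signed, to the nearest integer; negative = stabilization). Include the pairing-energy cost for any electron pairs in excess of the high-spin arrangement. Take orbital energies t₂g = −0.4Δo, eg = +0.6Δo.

Group 9 minus oxidation state +2 gives a d⁷ configuration for Co²⁺.
Here Δo < P (12100 < 27300), so the high-spin state is favoured.
Configuration: t₂g⁵ eg².
Orbital CFSE = -0.8Δo = -0.8 × 12100 = -9680 cm⁻¹.
High-spin has no excess pairs, so no pairing correction applies.

-9680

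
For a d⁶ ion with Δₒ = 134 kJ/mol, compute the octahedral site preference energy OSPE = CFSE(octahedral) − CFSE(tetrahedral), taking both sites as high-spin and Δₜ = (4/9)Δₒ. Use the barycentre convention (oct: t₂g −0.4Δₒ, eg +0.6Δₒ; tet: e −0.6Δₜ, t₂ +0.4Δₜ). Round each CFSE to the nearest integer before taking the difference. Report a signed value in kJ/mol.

-18

In an octahedral site d⁶ (HS) is t2g^4 e_g^2, giving CFSE(oct) = -0.4Δₒ = -54 kJ/mol.
In a tetrahedral site the filling is e^3 t2^3: CFSE(tet) = -0.6Δₜ = -0.6 × (4/9)(134) = -36 kJ/mol.
OSPE = -54 − (-36) = -18 kJ/mol.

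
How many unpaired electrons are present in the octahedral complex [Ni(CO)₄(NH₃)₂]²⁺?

2

Ligand charges: 4×(+0) from CO and 2×(+0) from NH₃ sum to +0; with overall charge +2, Ni is +2.
Ni²⁺: group 10, so d-count = 10 − 2 = 8.
Configuration: t₂g⁶ eg², giving 2 unpaired electrons.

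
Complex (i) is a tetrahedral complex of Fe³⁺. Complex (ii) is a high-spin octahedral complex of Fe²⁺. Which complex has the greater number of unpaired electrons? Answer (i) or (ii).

(i)

(i): Fe sits in group 8; removing 3 electrons leaves Fe³⁺ with 8 − 3 = 5 d electrons; With tetrahedral geometry the complex is necessarily high-spin; e² t₂³ → 5 unpaired.
(ii): Fe is in group 8, so Fe²⁺ is d⁶ (8 − 2 = 6); t2g^4 e_g^2 → 4 unpaired.
So (i) has more unpaired electrons.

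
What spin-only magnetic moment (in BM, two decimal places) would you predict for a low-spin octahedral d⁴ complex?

Configuration: t2g^4 e_g^0 → 2 unpaired electrons.
μ(spin-only) = √[2(2+2)] = √8 ≈ 2.83 BM.

2.83 BM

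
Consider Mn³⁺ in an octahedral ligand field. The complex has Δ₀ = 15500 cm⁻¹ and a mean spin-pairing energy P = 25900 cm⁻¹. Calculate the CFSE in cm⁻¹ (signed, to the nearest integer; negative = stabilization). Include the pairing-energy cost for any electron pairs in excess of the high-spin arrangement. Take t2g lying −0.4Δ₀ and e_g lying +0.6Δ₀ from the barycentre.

Mn sits in group 7; removing 3 electrons leaves Mn³⁺ with 7 − 3 = 4 d electrons.
With Δ₀ < P the complex is high-spin.
Filling d⁴ accordingly: t2g^3 e_g^1.
Orbital CFSE = -0.6Δ₀ = -0.6 × 15500 = -9300 cm⁻¹.
High-spin has no excess pairs, so no pairing correction applies.

-9300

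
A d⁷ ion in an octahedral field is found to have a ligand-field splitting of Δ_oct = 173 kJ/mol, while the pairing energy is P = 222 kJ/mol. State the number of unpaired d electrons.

Here Δ_oct < P (173 < 222), so the high-spin state is favoured.
That gives t₂g⁵ eg².
Unpaired electrons: 3.

3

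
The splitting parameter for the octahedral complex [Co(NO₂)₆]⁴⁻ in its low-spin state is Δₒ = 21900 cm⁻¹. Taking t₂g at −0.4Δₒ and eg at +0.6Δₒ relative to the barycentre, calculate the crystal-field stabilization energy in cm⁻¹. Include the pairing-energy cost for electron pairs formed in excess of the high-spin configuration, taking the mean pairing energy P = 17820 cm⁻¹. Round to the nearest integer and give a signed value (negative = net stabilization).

-21600

Each NO₂⁻ contributes -1; 6 × (-1) = -6. With overall charge -4, Co is in the +2 oxidation state.
Co sits in group 9; removing 2 electrons leaves Co²⁺ with 9 − 2 = 7 d electrons.
The d⁷ electrons fill as t₂g⁶ eg¹.
The orbital stabilization is -1.8Δₒ = -1.8 × 21900 = -39420 cm⁻¹.
Pairing penalty: 3 pairs vs 2 in the high-spin reference → 1 extra × P = 17820 cm⁻¹.
Combining: -39420 + 17820 = -21600 cm⁻¹.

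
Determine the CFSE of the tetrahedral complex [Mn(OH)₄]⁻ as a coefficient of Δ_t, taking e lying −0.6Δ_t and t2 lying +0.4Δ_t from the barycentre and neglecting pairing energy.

Each OH⁻ contributes -1; 4 × (-1) = -4. With overall charge -1, Mn is in the +3 oxidation state.
Mn sits in group 7; removing 3 electrons leaves Mn³⁺ with 7 − 3 = 4 d electrons.
With tetrahedral geometry the complex is necessarily high-spin.
Configuration: e^2 t2^2.
CFSE = 2(-0.6Δ_t) + 2(0.4Δ_t) = -1.2Δ_t + 0.8Δ_t = -0.4Δ_t.

-0.4 Δ_t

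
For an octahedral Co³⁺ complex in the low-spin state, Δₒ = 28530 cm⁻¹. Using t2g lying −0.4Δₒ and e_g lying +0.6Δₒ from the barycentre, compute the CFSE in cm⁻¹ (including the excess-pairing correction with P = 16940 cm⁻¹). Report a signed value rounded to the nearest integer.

-34592

Group 9 minus oxidation state +3 gives a d⁶ configuration for Co³⁺.
Electron filling gives t2g^6 e_g^0.
Orbital CFSE = 6(-0.4) + 0(0.6) = -2.4Δₒ = -2.4 × 28530 = -68472 cm⁻¹.
High-spin d⁶ would be t2g^4 e_g^2 with 1 pair; low-spin has 3, so 2 excess pairs cost +2P = +33880 cm⁻¹.
Overall CFSE = -68472 + 33880 = -34592 cm⁻¹.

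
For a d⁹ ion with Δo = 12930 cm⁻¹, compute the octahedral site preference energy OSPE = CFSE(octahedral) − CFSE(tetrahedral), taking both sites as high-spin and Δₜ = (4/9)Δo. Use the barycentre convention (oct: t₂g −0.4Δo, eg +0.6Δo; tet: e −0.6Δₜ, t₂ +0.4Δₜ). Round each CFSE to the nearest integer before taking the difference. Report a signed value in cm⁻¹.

Octahedral high-spin t₂g⁶ eg³: CFSE = -0.6 × 12930 = -7758 cm⁻¹.
Tetrahedral e⁴ t₂⁵ gives -0.4Δₜ = -0.4 × (4/9) × 12930 = -2299 cm⁻¹.
OSPE = -7758 − (-2299) = -5459 cm⁻¹.

-5459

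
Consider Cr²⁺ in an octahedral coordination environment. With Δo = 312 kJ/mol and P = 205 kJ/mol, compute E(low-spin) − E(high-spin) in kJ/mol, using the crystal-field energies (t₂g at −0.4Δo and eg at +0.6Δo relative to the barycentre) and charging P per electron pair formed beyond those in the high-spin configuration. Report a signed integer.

Cr is in group 6, so Cr²⁺ is d⁴ (6 − 2 = 4).
High-spin: t₂g³ eg¹, CFSE = -0.6Δo = -187 kJ/mol.
Low-spin t₂g⁴ eg⁰ gives -1.6Δo = -499 kJ/mol, but forming 1 extra pair costs 1P = 205 kJ/mol, so E(LS) = -499 + 205 = -294 kJ/mol.
Thus E(LS) − E(HS) = -107 kJ/mol.

-107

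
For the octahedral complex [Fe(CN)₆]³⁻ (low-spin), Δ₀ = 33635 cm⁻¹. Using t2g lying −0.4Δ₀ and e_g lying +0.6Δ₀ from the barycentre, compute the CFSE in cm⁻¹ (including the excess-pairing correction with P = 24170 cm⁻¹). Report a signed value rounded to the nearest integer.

-18930

Each CN⁻ contributes -1; 6 × (-1) = -6. With overall charge -3, Fe is in the +3 oxidation state.
Fe sits in group 8; removing 3 electrons leaves Fe³⁺ with 8 − 3 = 5 d electrons.
The d⁵ electrons fill as t2g^5 e_g^0.
CFSE(orbital) = 5×(-0.4Δ₀) + 0×(0.6Δ₀) = -2.0Δ₀; with Δ₀ = 33635 cm⁻¹ that is -67270 cm⁻¹.
Pairing penalty: 2 pairs vs 0 in the high-spin reference → 2 extra × P = 48340 cm⁻¹.
Net CFSE = -67270 + 48340 = -18930 cm⁻¹.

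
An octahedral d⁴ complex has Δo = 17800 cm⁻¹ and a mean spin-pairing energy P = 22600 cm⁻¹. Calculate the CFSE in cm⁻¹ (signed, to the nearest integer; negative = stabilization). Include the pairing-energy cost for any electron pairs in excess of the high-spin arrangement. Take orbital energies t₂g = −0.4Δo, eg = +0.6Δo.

Since Δo = 17800 cm⁻¹ < P = 22600 cm⁻¹, the complex adopts the high-spin configuration.
That gives t₂g³ eg¹.
Orbital CFSE = -0.6Δo = -0.6 × 17800 = -10680 cm⁻¹.
High-spin has no excess pairs, so no pairing correction applies.

-10680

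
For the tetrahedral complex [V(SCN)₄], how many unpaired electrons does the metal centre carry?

1

Each SCN⁻ contributes -1; 4 × (-1) = -4. With overall charge +0, V is in the +4 oxidation state.
V sits in group 5; removing 4 electrons leaves V⁴⁺ with 5 − 4 = 1 d electrons.
Tetrahedral fields are weak (Δₜ ≈ 4/9 Δₒ), so electrons fill high-spin.
Configuration: e¹ t₂⁰, giving 1 unpaired electron.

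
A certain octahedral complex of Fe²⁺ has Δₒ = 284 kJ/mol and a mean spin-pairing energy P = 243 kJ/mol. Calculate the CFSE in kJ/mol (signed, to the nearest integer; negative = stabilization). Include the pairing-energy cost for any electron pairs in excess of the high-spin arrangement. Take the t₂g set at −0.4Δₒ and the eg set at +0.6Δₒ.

-196

Fe²⁺: group 8, so d-count = 8 − 2 = 6.
Here Δₒ > P (284 > 243), so the low-spin state is favoured.
Configuration: t₂g⁶ eg⁰.
Orbital CFSE = -2.4Δₒ = -2.4 × 284 = -682 kJ/mol.
Excess pairs vs high-spin: 3 − 1 = 2; pairing cost = +486 kJ/mol.
Net CFSE = -682 + 486 = -196 kJ/mol.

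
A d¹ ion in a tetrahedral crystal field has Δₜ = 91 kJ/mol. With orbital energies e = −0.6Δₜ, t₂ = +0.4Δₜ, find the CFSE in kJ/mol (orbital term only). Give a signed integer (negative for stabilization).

-55

With tetrahedral geometry the complex is necessarily high-spin.
The d¹ electrons fill as e¹ t₂⁰.
Orbital CFSE = 1(-0.6) + 0(0.4) = -0.6Δₜ = -0.6 × 91 = -55 kJ/mol.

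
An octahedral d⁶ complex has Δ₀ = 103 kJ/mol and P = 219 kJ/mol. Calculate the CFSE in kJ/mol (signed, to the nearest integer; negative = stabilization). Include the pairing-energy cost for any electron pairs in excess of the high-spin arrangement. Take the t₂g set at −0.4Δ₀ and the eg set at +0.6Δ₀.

With Δ₀ < P the complex is high-spin.
Filling d⁶ accordingly: t₂g⁴ eg².
Orbital CFSE = -0.4Δ₀ = -0.4 × 103 = -41 kJ/mol.
High-spin has no excess pairs, so no pairing correction applies.

-41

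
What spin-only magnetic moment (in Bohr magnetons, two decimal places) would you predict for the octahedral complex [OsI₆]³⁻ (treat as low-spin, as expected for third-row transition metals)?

Each I⁻ contributes -1; 6 × (-1) = -6. With overall charge -3, Os is in the +3 oxidation state.
Os³⁺: group 8, so d-count = 8 − 3 = 5.
Configuration: t₂g⁵ eg⁰ → 1 unpaired electron.
μ(spin-only) = √[1(1+2)] = √3 ≈ 1.73 Bohr magnetons.

1.73 Bohr magnetons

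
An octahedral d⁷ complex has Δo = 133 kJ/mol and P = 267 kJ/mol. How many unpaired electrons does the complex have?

3

Here Δo < P (133 < 267), so the high-spin state is favoured.
Filling d⁷ accordingly: t₂g⁵ eg².
Unpaired electrons: 3.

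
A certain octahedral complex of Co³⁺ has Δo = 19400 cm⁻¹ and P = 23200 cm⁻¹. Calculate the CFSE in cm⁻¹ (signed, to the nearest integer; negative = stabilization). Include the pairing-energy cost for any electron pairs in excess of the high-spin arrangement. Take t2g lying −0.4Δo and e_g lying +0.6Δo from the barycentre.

-7760

Group 9 minus oxidation state +3 gives a d⁶ configuration for Co³⁺.
With Δo < P the complex is high-spin.
Filling d⁶ accordingly: t2g^4 e_g^2.
Orbital CFSE = -0.4Δo = -0.4 × 19400 = -7760 cm⁻¹.
High-spin has no excess pairs, so no pairing correction applies.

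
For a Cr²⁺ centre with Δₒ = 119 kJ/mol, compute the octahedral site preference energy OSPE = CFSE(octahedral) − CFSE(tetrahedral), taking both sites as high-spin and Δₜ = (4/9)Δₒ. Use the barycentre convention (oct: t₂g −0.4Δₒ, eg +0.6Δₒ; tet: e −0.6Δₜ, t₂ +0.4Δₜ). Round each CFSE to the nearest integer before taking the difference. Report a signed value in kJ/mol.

Cr sits in group 6; removing 2 electrons leaves Cr²⁺ with 6 − 2 = 4 d electrons.
Octahedral high-spin t2g^3 e_g^1: CFSE = -0.6 × 119 = -71 kJ/mol.
Tetrahedral e^2 t2^2 gives -0.4Δₜ = -0.4 × (4/9) × 119 = -21 kJ/mol.
OSPE = CFSE(oct) − CFSE(tet) = -71 − (-21) = -50 kJ/mol.

-50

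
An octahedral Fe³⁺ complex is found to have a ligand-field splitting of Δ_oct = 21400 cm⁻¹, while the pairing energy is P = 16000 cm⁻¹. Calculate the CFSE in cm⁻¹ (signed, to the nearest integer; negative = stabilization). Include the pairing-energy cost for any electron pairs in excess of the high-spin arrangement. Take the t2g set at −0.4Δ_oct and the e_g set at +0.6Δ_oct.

-10800

Fe³⁺: group 8, so d-count = 8 − 3 = 5.
With Δ_oct > P the complex is low-spin.
Filling d⁵ accordingly: t2g^5 e_g^0.
Orbital CFSE = -2.0Δ_oct = -2.0 × 21400 = -42800 cm⁻¹.
Excess pairs vs high-spin: 2 − 0 = 2; pairing cost = +32000 cm⁻¹.
Net CFSE = -42800 + 32000 = -10800 cm⁻¹.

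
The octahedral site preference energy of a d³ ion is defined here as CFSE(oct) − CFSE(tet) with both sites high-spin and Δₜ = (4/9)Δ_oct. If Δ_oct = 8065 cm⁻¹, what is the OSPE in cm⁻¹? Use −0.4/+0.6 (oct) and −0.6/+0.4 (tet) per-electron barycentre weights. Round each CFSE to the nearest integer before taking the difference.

Octahedral (high-spin): t2g^3 e_g^0, CFSE = 3(−0.4) + 0(+0.6) = -1.2Δ_oct = -1.2 × 8065 = -9678 cm⁻¹.
Tetrahedral e^2 t2^1 gives -0.8Δₜ = -0.8 × (4/9) × 8065 = -2868 cm⁻¹.
Subtracting, OSPE = -9678 − (-2868) = -6810 cm⁻¹.

-6810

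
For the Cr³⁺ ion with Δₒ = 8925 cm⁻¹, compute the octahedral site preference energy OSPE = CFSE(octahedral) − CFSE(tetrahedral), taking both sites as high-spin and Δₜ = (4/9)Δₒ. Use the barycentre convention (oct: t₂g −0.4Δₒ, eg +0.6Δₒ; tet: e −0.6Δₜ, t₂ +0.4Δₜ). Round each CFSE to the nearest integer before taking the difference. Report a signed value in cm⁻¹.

-7537

Cr³⁺: group 6, so d-count = 6 − 3 = 3.
In an octahedral site d³ (HS) is t₂g³ eg⁰, giving CFSE(oct) = -1.2Δₒ = -10710 cm⁻¹.
In a tetrahedral site the filling is e² t₂¹: CFSE(tet) = -0.8Δₜ = -0.8 × (4/9)(8925) = -3173 cm⁻¹.
OSPE = CFSE(oct) − CFSE(tet) = -10710 − (-3173) = -7537 cm⁻¹.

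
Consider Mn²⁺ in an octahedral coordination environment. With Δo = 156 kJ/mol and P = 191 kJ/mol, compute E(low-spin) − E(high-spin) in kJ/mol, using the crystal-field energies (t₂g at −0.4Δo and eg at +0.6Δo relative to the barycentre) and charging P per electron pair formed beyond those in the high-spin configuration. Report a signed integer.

Mn sits in group 7; removing 2 electrons leaves Mn²⁺ with 7 − 2 = 5 d electrons.
High-spin d⁵ fills as t₂g³ eg² with CFSE 3(−0.4) + 2(+0.6) = 0.0Δo = 0 kJ/mol.
Low-spin t₂g⁵ eg⁰ gives -2.0Δo = -312 kJ/mol, but forming 2 extra pairs costs 2P = 382 kJ/mol, so E(LS) = -312 + 382 = 70 kJ/mol.
The difference is 70 − (0) = 70 kJ/mol, so high-spin lies lower.

70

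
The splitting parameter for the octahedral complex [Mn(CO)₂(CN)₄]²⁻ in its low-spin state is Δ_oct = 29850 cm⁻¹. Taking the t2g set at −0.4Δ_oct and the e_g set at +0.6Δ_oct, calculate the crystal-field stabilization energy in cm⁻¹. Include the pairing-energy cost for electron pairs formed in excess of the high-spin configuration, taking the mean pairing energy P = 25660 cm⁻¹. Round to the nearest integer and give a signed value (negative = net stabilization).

-8380

Ligand charges: 2×(+0) from CO and 4×(-1) from CN⁻ sum to -4; with overall charge -2, Mn is +2.
Mn sits in group 7; removing 2 electrons leaves Mn²⁺ with 7 − 2 = 5 d electrons.
Electron filling gives t2g^5 e_g^0.
CFSE(orbital) = 5×(-0.4Δ_oct) + 0×(0.6Δ_oct) = -2.0Δ_oct; with Δ_oct = 29850 cm⁻¹ that is -59700 cm⁻¹.
Pairing penalty: 2 pairs vs 0 in the high-spin reference → 2 extra × P = 51320 cm⁻¹.
Net CFSE = -59700 + 51320 = -8380 cm⁻¹.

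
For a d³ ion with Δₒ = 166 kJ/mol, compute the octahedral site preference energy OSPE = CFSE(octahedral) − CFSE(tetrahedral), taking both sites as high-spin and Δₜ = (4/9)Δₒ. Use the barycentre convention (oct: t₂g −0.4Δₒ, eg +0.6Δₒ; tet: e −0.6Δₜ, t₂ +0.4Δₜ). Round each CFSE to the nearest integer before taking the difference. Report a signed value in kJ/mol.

-140

In an octahedral site d³ (HS) is t₂g³ eg⁰, giving CFSE(oct) = -1.2Δₒ = -199 kJ/mol.
In a tetrahedral site the filling is e² t₂¹: CFSE(tet) = -0.8Δₜ = -0.8 × (4/9)(166) = -59 kJ/mol.
Subtracting, OSPE = -199 − (-59) = -140 kJ/mol.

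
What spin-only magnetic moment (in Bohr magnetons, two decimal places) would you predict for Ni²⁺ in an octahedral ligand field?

Ni is in group 10, so Ni²⁺ is d⁸ (10 − 2 = 8).
For octahedral d⁸ the high- and low-spin configurations coincide.
Configuration: t₂g⁶ eg² → 2 unpaired electrons.
μ(spin-only) = √[2(2+2)] = √8 ≈ 2.83 Bohr magnetons.

2.83 Bohr magnetons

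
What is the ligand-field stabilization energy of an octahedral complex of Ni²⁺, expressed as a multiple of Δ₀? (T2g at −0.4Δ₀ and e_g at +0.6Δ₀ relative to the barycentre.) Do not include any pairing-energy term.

-1.2 Δ₀

Group 10 minus oxidation state +2 gives a d⁸ configuration for Ni²⁺.
Configuration: t2g^6 e_g^2.
CFSE = 6(-0.4Δ₀) + 2(0.6Δ₀) = -2.4Δ₀ + 1.2Δ₀ = -1.2Δ₀.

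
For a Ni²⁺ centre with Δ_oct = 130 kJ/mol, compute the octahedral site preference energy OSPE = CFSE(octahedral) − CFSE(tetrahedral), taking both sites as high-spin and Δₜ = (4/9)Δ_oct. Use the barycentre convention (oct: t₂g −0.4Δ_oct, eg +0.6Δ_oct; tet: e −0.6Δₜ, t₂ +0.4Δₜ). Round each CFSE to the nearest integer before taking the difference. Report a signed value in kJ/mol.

Ni²⁺: group 10, so d-count = 10 − 2 = 8.
In an octahedral site d⁸ (HS) is t2g^6 e_g^2, giving CFSE(oct) = -1.2Δ_oct = -156 kJ/mol.
In a tetrahedral site the filling is e^4 t2^4: CFSE(tet) = -0.8Δₜ = -0.8 × (4/9)(130) = -46 kJ/mol.
OSPE = -156 − (-46) = -110 kJ/mol.

-110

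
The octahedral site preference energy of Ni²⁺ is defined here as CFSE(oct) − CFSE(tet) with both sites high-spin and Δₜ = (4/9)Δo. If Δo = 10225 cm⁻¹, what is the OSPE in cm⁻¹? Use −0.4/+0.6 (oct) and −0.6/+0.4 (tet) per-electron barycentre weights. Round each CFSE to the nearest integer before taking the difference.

Group 10 minus oxidation state +2 gives a d⁸ configuration for Ni²⁺.
Octahedral high-spin t2g^6 e_g^2: CFSE = -1.2 × 10225 = -12270 cm⁻¹.
Tetrahedral e^4 t2^4 gives -0.8Δₜ = -0.8 × (4/9) × 10225 = -3636 cm⁻¹.
Subtracting, OSPE = -12270 − (-3636) = -8634 cm⁻¹.

-8634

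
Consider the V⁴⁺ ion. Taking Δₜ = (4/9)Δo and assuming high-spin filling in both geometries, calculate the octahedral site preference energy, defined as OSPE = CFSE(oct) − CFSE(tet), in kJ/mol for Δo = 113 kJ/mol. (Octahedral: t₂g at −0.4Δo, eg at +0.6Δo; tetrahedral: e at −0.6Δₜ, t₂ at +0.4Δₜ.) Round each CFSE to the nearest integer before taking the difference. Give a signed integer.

Group 5 minus oxidation state +4 gives a d¹ configuration for V⁴⁺.
Octahedral (high-spin): t2g^1 e_g^0, CFSE = 1(−0.4) + 0(+0.6) = -0.4Δo = -0.4 × 113 = -45 kJ/mol.
Tetrahedral: e^1 t2^0, CFSE = 1(−0.6) + 0(+0.4) = -0.6Δₜ = -0.6 × (4/9) × 113 = -30 kJ/mol.
OSPE = CFSE(oct) − CFSE(tet) = -45 − (-30) = -15 kJ/mol.

-15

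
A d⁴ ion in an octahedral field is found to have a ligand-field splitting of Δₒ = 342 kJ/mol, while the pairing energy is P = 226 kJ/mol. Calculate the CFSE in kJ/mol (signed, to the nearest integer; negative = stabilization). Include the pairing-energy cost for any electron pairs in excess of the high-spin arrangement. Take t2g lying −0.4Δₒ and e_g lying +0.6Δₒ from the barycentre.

Δₒ > P, so pairing is preferred: the ground state is low-spin.
Filling d⁴ accordingly: t2g^4 e_g^0.
Orbital CFSE = -1.6Δₒ = -1.6 × 342 = -547 kJ/mol.
Excess pairs vs high-spin: 1 − 0 = 1; pairing cost = +226 kJ/mol.
Net CFSE = -547 + 226 = -321 kJ/mol.

-321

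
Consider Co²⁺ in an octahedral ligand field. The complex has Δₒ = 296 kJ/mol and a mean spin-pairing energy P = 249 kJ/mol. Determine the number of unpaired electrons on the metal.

1

Group 9 minus oxidation state +2 gives a d⁷ configuration for Co²⁺.
Δₒ > P, so pairing is preferred: the ground state is low-spin.
That gives t2g^6 e_g^1.
Unpaired electrons: 1.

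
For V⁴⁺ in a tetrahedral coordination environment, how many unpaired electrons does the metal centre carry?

Group 5 minus oxidation state +4 gives a d¹ configuration for V⁴⁺.
Tetrahedral splitting is small, so the complex is high-spin.
Configuration: e^1 t2^0, giving 1 unpaired electron.

1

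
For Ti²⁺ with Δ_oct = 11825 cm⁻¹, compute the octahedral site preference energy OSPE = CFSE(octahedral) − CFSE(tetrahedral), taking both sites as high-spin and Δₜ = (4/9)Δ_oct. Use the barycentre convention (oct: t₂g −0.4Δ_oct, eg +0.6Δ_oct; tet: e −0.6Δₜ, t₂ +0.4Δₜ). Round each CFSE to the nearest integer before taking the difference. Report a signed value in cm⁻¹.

Group 4 minus oxidation state +2 gives a d² configuration for Ti²⁺.
Octahedral high-spin t₂g² eg⁰: CFSE = -0.8 × 11825 = -9460 cm⁻¹.
Tetrahedral: e² t₂⁰, CFSE = 2(−0.6) + 0(+0.4) = -1.2Δₜ = -1.2 × (4/9) × 11825 = -6307 cm⁻¹.
OSPE = CFSE(oct) − CFSE(tet) = -9460 − (-6307) = -3153 cm⁻¹.

-3153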